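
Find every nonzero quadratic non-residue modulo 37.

Square k = 1,…,18 (k and 37−k give the same square):
1²=1, 2²=4, 3²=9, 4²=16, 5²=25, 6²=36, 7²≡12, 8²≡27, 9²≡7, 10²≡26, 11²≡10, 12²≡33, 13²≡21, 14²≡11, 15²≡3, 16²≡34, 17²≡30, 18²≡28 (mod 37).
The residues are {1, 3, 4, 7, 9, 10, 11, 12, 16, 21, 25, 26, 27, 28, 30, 33, 34, 36}; the non-residues are the remaining 18 nonzero classes.

2, 5, 6, 8, 13, 14, 15, 17, 18, 19, 20, 22, 23, 24, 29, 31, 32, 35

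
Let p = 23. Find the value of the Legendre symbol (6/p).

1

Euler's criterion: (6/23) ≡ 6^11 (mod 23).
6^2 ≡ 13 (mod 23)
6^4 ≡ 8 (mod 23)
6^8 ≡ 18 (mod 23)
6^11 = 6^(8+2+1) ≡ 1 (mod 23).
Result is 1, so (6/23) = 1.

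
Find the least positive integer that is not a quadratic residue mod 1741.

2

(2/1741) = −1, so 2 is the smallest positive non-residue mod 1741.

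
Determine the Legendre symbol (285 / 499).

Reciprocity: 285 ≡ 1 and 499 ≡ 3 (mod 4), so (285/499) = +(499/285).
Reduce top mod 285: now compute (214/285).
Pull out 2: since 285 ≡ 5 (mod 8), (2/285) = -1.
Reciprocity: 107 ≡ 3 and 285 ≡ 1 (mod 4), so (107/285) = +(285/107).
Reduce top mod 107: now compute (71/107).
Reciprocity: 71 ≡ 3 and 107 ≡ 3 (mod 4), so (71/107) = −(107/71).
Reduce top mod 71: now compute (36/71).
Pull out 2^2: since 71 ≡ 7 (mod 8), (2/71) = +1, so (2/71)^2 = +1.
Reciprocity: 9 ≡ 1 and 71 ≡ 3 (mod 4), so (9/71) = +(71/9).
Reduce top mod 9: now compute (8/9).
Pull out 2^3: since 9 ≡ 1 (mod 8), (2/9) = +1, so (2/9)^3 = +1.
Reached (1/9) = 1. Collecting the sign flips along the way, the symbol is +1.

1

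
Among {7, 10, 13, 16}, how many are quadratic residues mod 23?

(7/23) = -1 → non-residue.
(10/23) = -1 → non-residue.
(13/23) = +1 → QR.
(16/23) = +1 → QR.
Total quadratic residues among the 4: 2.

2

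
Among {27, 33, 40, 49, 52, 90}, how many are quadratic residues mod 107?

6

(27/107) = +1 → QR.
(33/107) = +1 → QR.
(40/107) = +1 → QR.
(49/107) = +1 → QR.
(52/107) = +1 → QR.
(90/107) = +1 → QR.
Total quadratic residues among the 6: 6.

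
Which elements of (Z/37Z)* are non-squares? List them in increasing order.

2 5 6 8 13 14 15 17 18 19 20 22 23 24 29 31 32 35

Square k = 1,…,18 (k and 37−k give the same square):
1²=1, 2²=4, 3²=9, 4²=16, 5²=25, 6²=36, 7²≡12, 8²≡27, 9²≡7, 10²≡26, 11²≡10, 12²≡33, 13²≡21, 14²≡11, 15²≡3, 16²≡34, 17²≡30, 18²≡28 (mod 37).
The residues are {1, 3, 4, 7, 9, 10, 11, 12, 16, 21, 25, 26, 27, 28, 30, 33, 34, 36}; the non-residues are the remaining 18 nonzero classes.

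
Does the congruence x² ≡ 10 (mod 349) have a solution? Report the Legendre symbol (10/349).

Pull out 2: since 349 ≡ 5 (mod 8), (2/349) = -1.
Reciprocity: 5 ≡ 1 and 349 ≡ 1 (mod 4), so (5/349) = +(349/5).
Reduce top mod 5: now compute (4/5).
Pull out 2^2: since 5 ≡ 5 (mod 8), (2/5) = -1, so (2/5)^2 = +1.
Reached (1/5) = 1. Collecting the sign flips along the way, the symbol is -1.

-1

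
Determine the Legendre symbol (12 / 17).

-1

Euler's criterion: (12/17) ≡ 12^8 (mod 17).
12^2 ≡ 8 (mod 17)
12^4 ≡ 13 (mod 17)
12^8 ≡ 16 (mod 17)
12^8 = 12^(8) ≡ 16 (mod 17).
Result is 16 ≡ −1, so (12/17) = −1.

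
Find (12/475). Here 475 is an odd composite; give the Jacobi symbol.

Pull out 2^2: since 475 ≡ 3 (mod 8), (2/475) = -1, so (2/475)^2 = +1.
Reciprocity: 3 ≡ 3 and 475 ≡ 3 (mod 4), so (3/475) = −(475/3).
Reduce top mod 3: now compute (1/3).
Reached (1/3) = 1. Collecting the sign flips along the way, the symbol is -1.

-1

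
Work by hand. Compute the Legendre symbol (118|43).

-1

Euler's criterion: (118/43) ≡ 32^21 (mod 43).
32^2 ≡ 35 (mod 43)
32^4 ≡ 21 (mod 43)
32^8 ≡ 11 (mod 43)
32^16 ≡ 35 (mod 43)
32^21 = 32^(16+4+1) ≡ 42 (mod 43).
Result is 42 ≡ −1, so (118/43) = −1.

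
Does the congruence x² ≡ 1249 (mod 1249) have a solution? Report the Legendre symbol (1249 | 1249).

0

First reduce: 1249 ≡ 0 (mod 1249).
Top reduces to 0: gcd > 1, so the symbol is 0.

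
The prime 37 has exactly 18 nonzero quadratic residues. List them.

1 3 4 7 9 10 11 12 16 21 25 26 27 28 30 33 34 36

Square k = 1,…,18 (k and 37−k give the same square):
1²=1, 2²=4, 3²=9, 4²=16, 5²=25, 6²=36, 7²≡12, 8²≡27, 9²≡7, 10²≡26, 11²≡10, 12²≡33, 13²≡21, 14²≡11, 15²≡3, 16²≡34, 17²≡30, 18²≡28 (mod 37).
So the quadratic residues mod 37 are {1, 3, 4, 7, 9, 10, 11, 12, 16, 21, 25, 26, 27, 28, 30, 33, 34, 36}.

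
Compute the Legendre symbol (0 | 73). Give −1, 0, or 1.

0

Top reduces to 0: gcd > 1, so the symbol is 0.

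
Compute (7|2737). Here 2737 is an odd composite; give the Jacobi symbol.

Reciprocity: 7 ≡ 3 and 2737 ≡ 1 (mod 4), so (7/2737) = +(2737/7).
Reduce top mod 7: now compute (0/7).
Top reduces to 0: gcd > 1, so the symbol is 0.

0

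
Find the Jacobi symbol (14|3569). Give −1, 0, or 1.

-1

Pull out 2: since 3569 ≡ 1 (mod 8), (2/3569) = +1.
Reciprocity: 7 ≡ 3 and 3569 ≡ 1 (mod 4), so (7/3569) = +(3569/7).
Reduce top mod 7: now compute (6/7).
Pull out 2: since 7 ≡ 7 (mod 8), (2/7) = +1.
Reciprocity: 3 ≡ 3 and 7 ≡ 3 (mod 4), so (3/7) = −(7/3).
Reduce top mod 3: now compute (1/3).
Reached (1/3) = 1. Collecting the sign flips along the way, the symbol is -1.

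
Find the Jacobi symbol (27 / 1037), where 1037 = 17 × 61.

-1

Reciprocity: 27 ≡ 3 and 1037 ≡ 1 (mod 4), so (27/1037) = +(1037/27).
Reduce top mod 27: now compute (11/27).
Reciprocity: 11 ≡ 3 and 27 ≡ 3 (mod 4), so (11/27) = −(27/11).
Reduce top mod 11: now compute (5/11).
Reciprocity: 5 ≡ 1 and 11 ≡ 3 (mod 4), so (5/11) = +(11/5).
Reduce top mod 5: now compute (1/5).
Reached (1/5) = 1. Collecting the sign flips along the way, the symbol is -1.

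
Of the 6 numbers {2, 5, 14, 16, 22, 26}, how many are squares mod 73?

(2/73) = +1 → QR.
(5/73) = -1 → non-residue.
(14/73) = -1 → non-residue.
(16/73) = +1 → QR.
(22/73) = -1 → non-residue.
(26/73) = -1 → non-residue.
Total quadratic residues among the 6: 2.

2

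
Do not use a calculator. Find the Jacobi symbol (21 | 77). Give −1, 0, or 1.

0

Reciprocity: 21 ≡ 1 and 77 ≡ 1 (mod 4), so (21/77) = +(77/21).
Reduce top mod 21: now compute (14/21).
Pull out 2: since 21 ≡ 5 (mod 8), (2/21) = -1.
Reciprocity: 7 ≡ 3 and 21 ≡ 1 (mod 4), so (7/21) = +(21/7).
Reduce top mod 7: now compute (0/7).
Top reduces to 0: gcd > 1, so the symbol is 0.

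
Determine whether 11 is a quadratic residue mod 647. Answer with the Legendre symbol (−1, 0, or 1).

Reciprocity: 11 ≡ 3 and 647 ≡ 3 (mod 4), so (11/647) = −(647/11).
Reduce top mod 11: now compute (9/11).
Reciprocity: 9 ≡ 1 and 11 ≡ 3 (mod 4), so (9/11) = +(11/9).
Reduce top mod 9: now compute (2/9).
Pull out 2: since 9 ≡ 1 (mod 8), (2/9) = +1.
Reached (1/9) = 1. Collecting the sign flips along the way, the symbol is -1.

-1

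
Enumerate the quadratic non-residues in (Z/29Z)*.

Square k = 1,…,14 (k and 29−k give the same square):
1²=1, 2²=4, 3²=9, 4²=16, 5²=25, 6²≡7, 7²≡20, 8²≡6, 9²≡23, 10²≡13, 11²≡5, 12²≡28, 13²≡24, 14²≡22 (mod 29).
The residues are {1, 4, 5, 6, 7, 9, 13, 16, 20, 22, 23, 24, 25, 28}; the non-residues are the remaining 14 nonzero classes.

2, 3, 8, 10, 11, 12, 14, 15, 17, 18, 19, 21, 26, 27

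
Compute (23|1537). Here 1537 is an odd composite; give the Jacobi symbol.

-1

Reciprocity: 23 ≡ 3 and 1537 ≡ 1 (mod 4), so (23/1537) = +(1537/23).
Reduce top mod 23: now compute (19/23).
Reciprocity: 19 ≡ 3 and 23 ≡ 3 (mod 4), so (19/23) = −(23/19).
Reduce top mod 19: now compute (4/19).
Pull out 2^2: since 19 ≡ 3 (mod 8), (2/19) = -1, so (2/19)^2 = +1.
Reached (1/19) = 1. Collecting the sign flips along the way, the symbol is -1.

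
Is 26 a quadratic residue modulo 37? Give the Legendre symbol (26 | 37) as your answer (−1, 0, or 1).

1

Pull out 2: since 37 ≡ 5 (mod 8), (2/37) = -1.
Reciprocity: 13 ≡ 1 and 37 ≡ 1 (mod 4), so (13/37) = +(37/13).
Reduce top mod 13: now compute (11/13).
Reciprocity: 11 ≡ 3 and 13 ≡ 1 (mod 4), so (11/13) = +(13/11).
Reduce top mod 11: now compute (2/11).
Pull out 2: since 11 ≡ 3 (mod 8), (2/11) = -1.
Reached (1/11) = 1. Collecting the sign flips along the way, the symbol is +1.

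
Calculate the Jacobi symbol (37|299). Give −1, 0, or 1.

1

Reciprocity: 37 ≡ 1 and 299 ≡ 3 (mod 4), so (37/299) = +(299/37).
Reduce top mod 37: now compute (3/37).
Reciprocity: 3 ≡ 3 and 37 ≡ 1 (mod 4), so (3/37) = +(37/3).
Reduce top mod 3: now compute (1/3).
Reached (1/3) = 1. Collecting the sign flips along the way, the symbol is +1.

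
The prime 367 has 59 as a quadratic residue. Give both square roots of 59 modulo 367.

64, 303

Since 367 ≡ 3 (mod 4), a square root of 59 is 59^((367+1)/4) = 59^92 mod 367.
Repeated squaring: 59^2≡178, 59^4≡122, 59^8≡204, 59^16≡145, 59^32≡106, 59^64≡226 (mod 367).
59^92 = 59^(64+16+8+4) ≡ 64 (mod 367).
Check: 64² = 4096 ≡ 59 (mod 367). The two roots are 64 and 303.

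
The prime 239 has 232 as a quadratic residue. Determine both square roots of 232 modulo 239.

Since 239 ≡ 3 (mod 4), a square root of 232 is 232^((239+1)/4) = 232^60 mod 239.
Repeated squaring: 232^2≡49, 232^4≡11, 232^8≡121, 232^16≡62, 232^32≡20 (mod 239).
232^60 = 232^(32+16+8+4) ≡ 145 (mod 239).
Check: 145² = 21025 ≡ 232 (mod 239). The two roots are 94 and 145.

94, 145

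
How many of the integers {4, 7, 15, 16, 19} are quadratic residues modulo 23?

2

(4/23) = +1 → QR.
(7/23) = -1 → non-residue.
(15/23) = -1 → non-residue.
(16/23) = +1 → QR.
(19/23) = -1 → non-residue.
Total quadratic residues among the 5: 2.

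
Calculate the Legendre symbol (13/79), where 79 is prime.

Reciprocity: 13 ≡ 1 and 79 ≡ 3 (mod 4), so (13/79) = +(79/13).
Reduce top mod 13: now compute (1/13).
Reached (1/13) = 1. Collecting the sign flips along the way, the symbol is +1.

1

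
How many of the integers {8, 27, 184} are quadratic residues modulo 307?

(8/307) = -1 → non-residue.
(27/307) = -1 → non-residue.
(184/307) = +1 → QR.
Total quadratic residues among the 3: 1.

1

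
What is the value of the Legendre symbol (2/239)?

Pull out 2: since 239 ≡ 7 (mod 8), (2/239) = +1.
Reached (1/239) = 1. Collecting the sign flips along the way, the symbol is +1.

1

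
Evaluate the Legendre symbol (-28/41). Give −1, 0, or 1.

Euler's criterion: (-28/41) ≡ 13^20 (mod 41).
13^2 ≡ 5 (mod 41)
13^4 ≡ 25 (mod 41)
13^8 ≡ 10 (mod 41)
13^16 ≡ 18 (mod 41)
13^20 = 13^(16+4) ≡ 40 (mod 41).
Result is 40 ≡ −1, so (-28/41) = −1.

-1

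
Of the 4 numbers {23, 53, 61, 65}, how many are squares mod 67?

2

(23/67) = +1 → QR.
(53/67) = -1 → non-residue.
(61/67) = -1 → non-residue.
(65/67) = +1 → QR.
Total quadratic residues among the 4: 2.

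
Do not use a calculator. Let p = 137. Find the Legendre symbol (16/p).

1

Euler's criterion: (16/137) ≡ 16^68 (mod 137).
16^2 ≡ 119 (mod 137)
16^4 ≡ 50 (mod 137)
16^8 ≡ 34 (mod 137)
16^16 ≡ 60 (mod 137)
16^32 ≡ 38 (mod 137)
16^64 ≡ 74 (mod 137)
16^68 = 16^(64+4) ≡ 1 (mod 137).
Result is 1, so (16/137) = 1.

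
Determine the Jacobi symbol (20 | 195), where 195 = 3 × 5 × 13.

0

Pull out 2^2: since 195 ≡ 3 (mod 8), (2/195) = -1, so (2/195)^2 = +1.
Reciprocity: 5 ≡ 1 and 195 ≡ 3 (mod 4), so (5/195) = +(195/5).
Reduce top mod 5: now compute (0/5).
Top reduces to 0: gcd > 1, so the symbol is 0.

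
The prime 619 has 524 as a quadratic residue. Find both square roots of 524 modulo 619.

74, 545

Since 619 ≡ 3 (mod 4), a square root of 524 is 524^((619+1)/4) = 524^155 mod 619.
Repeated squaring: 524^2≡359, 524^4≡129, 524^8≡547, 524^16≡232, 524^32≡590, 524^64≡222, 524^128≡383 (mod 619).
524^155 = 524^(128+16+8+2+1) ≡ 545 (mod 619).
Check: 545² = 297025 ≡ 524 (mod 619). The two roots are 74 and 545.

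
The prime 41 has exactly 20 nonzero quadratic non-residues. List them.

Square k = 1,…,20 (k and 41−k give the same square):
1²=1, 2²=4, 3²=9, 4²=16, 5²=25, 6²=36, 7²≡8, 8²≡23, 9²≡40, 10²≡18, 11²≡39, 12²≡21, 13²≡5, 14²≡32, 15²≡20, 16²≡10, 17²≡2, 18²≡37, 19²≡33, 20²≡31 (mod 41).
The residues are {1, 2, 4, 5, 8, 9, 10, 16, 18, 20, 21, 23, 25, 31, 32, 33, 36, 37, 39, 40}; the non-residues are the remaining 20 nonzero classes.

3 6 7 11 12 13 14 15 17 19 22 24 26 27 28 29 30 34 35 38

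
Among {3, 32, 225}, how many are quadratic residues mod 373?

2

(3/373) = +1 → QR.
(32/373) = -1 → non-residue.
(225/373) = +1 → QR.
Total quadratic residues among the 3: 2.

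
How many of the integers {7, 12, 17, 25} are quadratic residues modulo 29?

2

(7/29) = +1 → QR.
(12/29) = -1 → non-residue.
(17/29) = -1 → non-residue.
(25/29) = +1 → QR.
Total quadratic residues among the 4: 2.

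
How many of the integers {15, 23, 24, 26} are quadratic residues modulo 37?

1

(15/37) = -1 → non-residue.
(23/37) = -1 → non-residue.
(24/37) = -1 → non-residue.
(26/37) = +1 → QR.
Total quadratic residues among the 4: 1.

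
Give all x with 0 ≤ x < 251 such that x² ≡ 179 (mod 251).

Since 251 ≡ 3 (mod 4), a square root of 179 is 179^((251+1)/4) = 179^63 mod 251.
Repeated squaring: 179^2≡164, 179^4≡39, 179^8≡15, 179^16≡225, 179^32≡174 (mod 251).
179^63 = 179^(32+16+8+4+2+1) ≡ 207 (mod 251).
Check: 207² = 42849 ≡ 179 (mod 251). The two roots are 44 and 207.

44, 207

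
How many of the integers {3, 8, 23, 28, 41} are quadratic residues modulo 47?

(3/47) = +1 → QR.
(8/47) = +1 → QR.
(23/47) = -1 → non-residue.
(28/47) = +1 → QR.
(41/47) = -1 → non-residue.
Total quadratic residues among the 5: 3.

3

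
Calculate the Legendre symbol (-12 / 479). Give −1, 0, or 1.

-1

Euler's criterion: (-12/479) ≡ 467^239 (mod 479).
467^2 ≡ 144 (mod 479)
467^4 ≡ 139 (mod 479)
467^8 ≡ 161 (mod 479)
467^16 ≡ 55 (mod 479)
467^32 ≡ 151 (mod 479)
467^64 ≡ 288 (mod 479)
467^128 ≡ 77 (mod 479)
467^239 = 467^(128+64+32+8+4+2+1) ≡ 478 (mod 479).
Result is 478 ≡ −1, so (-12/479) = −1.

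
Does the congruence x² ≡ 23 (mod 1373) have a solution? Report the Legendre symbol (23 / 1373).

Reciprocity: 23 ≡ 3 and 1373 ≡ 1 (mod 4), so (23/1373) = +(1373/23).
Reduce top mod 23: now compute (16/23).
Pull out 2^4: since 23 ≡ 7 (mod 8), (2/23) = +1, so (2/23)^4 = +1.
Reached (1/23) = 1. Collecting the sign flips along the way, the symbol is +1.

1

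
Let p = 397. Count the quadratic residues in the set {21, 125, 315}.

(21/397) = -1 → non-residue.
(125/397) = -1 → non-residue.
(315/397) = +1 → QR.
Total quadratic residues among the 3: 1.

1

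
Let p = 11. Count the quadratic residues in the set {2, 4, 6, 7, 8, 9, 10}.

(2/11) = -1 → non-residue.
(4/11) = +1 → QR.
(6/11) = -1 → non-residue.
(7/11) = -1 → non-residue.
(8/11) = -1 → non-residue.
(9/11) = +1 → QR.
(10/11) = -1 → non-residue.
Total quadratic residues among the 7: 2.

2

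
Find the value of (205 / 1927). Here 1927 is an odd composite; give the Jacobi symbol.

Reciprocity: 205 ≡ 1 and 1927 ≡ 3 (mod 4), so (205/1927) = +(1927/205).
Reduce top mod 205: now compute (82/205).
Pull out 2: since 205 ≡ 5 (mod 8), (2/205) = -1.
Reciprocity: 41 ≡ 1 and 205 ≡ 1 (mod 4), so (41/205) = +(205/41).
Reduce top mod 41: now compute (0/41).
Top reduces to 0: gcd > 1, so the symbol is 0.

0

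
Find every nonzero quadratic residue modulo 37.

1,3,4,7,9,10,11,12,16,21,25,26,27,28,30,33,34,36

Square k = 1,…,18 (k and 37−k give the same square):
1²=1, 2²=4, 3²=9, 4²=16, 5²=25, 6²=36, 7²≡12, 8²≡27, 9²≡7, 10²≡26, 11²≡10, 12²≡33, 13²≡21, 14²≡11, 15²≡3, 16²≡34, 17²≡30, 18²≡28 (mod 37).
So the quadratic residues mod 37 are {1, 3, 4, 7, 9, 10, 11, 12, 16, 21, 25, 26, 27, 28, 30, 33, 34, 36}.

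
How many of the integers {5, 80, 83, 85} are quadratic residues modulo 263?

1

(5/263) = -1 → non-residue.
(80/263) = -1 → non-residue.
(83/263) = +1 → QR.
(85/263) = -1 → non-residue.
Total quadratic residues among the 4: 1.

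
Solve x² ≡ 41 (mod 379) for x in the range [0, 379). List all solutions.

44, 335

Since 379 ≡ 3 (mod 4), a square root of 41 is 41^((379+1)/4) = 41^95 mod 379.
Repeated squaring: 41^2≡165, 41^4≡316, 41^8≡179, 41^16≡205, 41^32≡335, 41^64≡41 (mod 379).
41^95 = 41^(64+16+8+4+2+1) ≡ 335 (mod 379).
Check: 335² = 112225 ≡ 41 (mod 379). The two roots are 44 and 335.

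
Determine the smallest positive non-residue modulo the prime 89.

(2/89) = +1, so 2 is a residue.
(3/89) = −1, so 3 is the smallest positive non-residue mod 89.

3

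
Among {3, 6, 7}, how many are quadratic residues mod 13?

1

(3/13) = +1 → QR.
(6/13) = -1 → non-residue.
(7/13) = -1 → non-residue.
Total quadratic residues among the 3: 1.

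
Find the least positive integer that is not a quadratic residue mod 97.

(2/97) = +1, so 2 is a residue.
(3/97) = +1, so 3 is a residue.
(4/97) = +1, so 4 is a residue.
(5/97) = −1, so 5 is the smallest positive non-residue mod 97.

5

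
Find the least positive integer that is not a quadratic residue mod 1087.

(2/1087) = +1, so 2 is a residue.
(3/1087) = −1, so 3 is the smallest positive non-residue mod 1087.

3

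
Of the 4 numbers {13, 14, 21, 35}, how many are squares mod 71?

(13/71) = -1 → non-residue.
(14/71) = -1 → non-residue.
(21/71) = -1 → non-residue.
(35/71) = -1 → non-residue.
Total quadratic residues among the 4: 0.

0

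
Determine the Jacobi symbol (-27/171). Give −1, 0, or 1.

0

First reduce: -27 ≡ 144 (mod 171).
Pull out 2^4: since 171 ≡ 3 (mod 8), (2/171) = -1, so (2/171)^4 = +1.
Reciprocity: 9 ≡ 1 and 171 ≡ 3 (mod 4), so (9/171) = +(171/9).
Reduce top mod 9: now compute (0/9).
Top reduces to 0: gcd > 1, so the symbol is 0.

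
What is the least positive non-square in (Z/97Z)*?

(2/97) = +1, so 2 is a residue.
(3/97) = +1, so 3 is a residue.
(4/97) = +1, so 4 is a residue.
(5/97) = −1, so 5 is the smallest positive non-residue mod 97.

5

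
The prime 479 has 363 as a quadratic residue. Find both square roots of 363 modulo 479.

Since 479 ≡ 3 (mod 4), a square root of 363 is 363^((479+1)/4) = 363^120 mod 479.
Repeated squaring: 363^2≡44, 363^4≡20, 363^8≡400, 363^16≡14, 363^32≡196, 363^64≡96 (mod 479).
363^120 = 363^(64+32+16+8) ≡ 138 (mod 479).
Check: 138² = 19044 ≡ 363 (mod 479). The two roots are 138 and 341.

138, 341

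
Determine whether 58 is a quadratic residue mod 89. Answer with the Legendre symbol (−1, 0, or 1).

-1

Pull out 2: since 89 ≡ 1 (mod 8), (2/89) = +1.
Reciprocity: 29 ≡ 1 and 89 ≡ 1 (mod 4), so (29/89) = +(89/29).
Reduce top mod 29: now compute (2/29).
Pull out 2: since 29 ≡ 5 (mod 8), (2/29) = -1.
Reached (1/29) = 1. Collecting the sign flips along the way, the symbol is -1.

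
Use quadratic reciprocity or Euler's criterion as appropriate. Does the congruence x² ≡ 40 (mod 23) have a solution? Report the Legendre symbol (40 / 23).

First reduce: 40 ≡ 17 (mod 23).
Reciprocity: 17 ≡ 1 and 23 ≡ 3 (mod 4), so (17/23) = +(23/17).
Reduce top mod 17: now compute (6/17).
Pull out 2: since 17 ≡ 1 (mod 8), (2/17) = +1.
Reciprocity: 3 ≡ 3 and 17 ≡ 1 (mod 4), so (3/17) = +(17/3).
Reduce top mod 3: now compute (2/3).
Pull out 2: since 3 ≡ 3 (mod 8), (2/3) = -1.
Reached (1/3) = 1. Collecting the sign flips along the way, the symbol is -1.

-1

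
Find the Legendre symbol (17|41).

Euler's criterion: (17/41) ≡ 17^20 (mod 41).
17^2 ≡ 2 (mod 41)
17^4 ≡ 4 (mod 41)
17^8 ≡ 16 (mod 41)
17^16 ≡ 10 (mod 41)
17^20 = 17^(16+4) ≡ 40 (mod 41).
Result is 40 ≡ −1, so (17/41) = −1.

-1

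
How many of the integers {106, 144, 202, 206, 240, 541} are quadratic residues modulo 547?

4

(106/547) = -1 → non-residue.
(144/547) = +1 → QR.
(202/547) = +1 → QR.
(206/547) = +1 → QR.
(240/547) = +1 → QR.
(541/547) = -1 → non-residue.
Total quadratic residues among the 6: 4.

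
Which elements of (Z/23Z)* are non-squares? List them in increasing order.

5,7,10,11,14,15,17,19,20,21,22

Square k = 1,…,11 (k and 23−k give the same square):
1²=1, 2²=4, 3²=9, 4²=16, 5²≡2, 6²≡13, 7²≡3, 8²≡18, 9²≡12, 10²≡8, 11²≡6 (mod 23).
The residues are {1, 2, 3, 4, 6, 8, 9, 12, 13, 16, 18}; the non-residues are the remaining 11 nonzero classes.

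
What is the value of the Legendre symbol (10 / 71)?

1

Pull out 2: since 71 ≡ 7 (mod 8), (2/71) = +1.
Reciprocity: 5 ≡ 1 and 71 ≡ 3 (mod 4), so (5/71) = +(71/5).
Reduce top mod 5: now compute (1/5).
Reached (1/5) = 1. Collecting the sign flips along the way, the symbol is +1.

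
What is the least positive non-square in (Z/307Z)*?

2

(2/307) = −1, so 2 is the smallest positive non-residue mod 307.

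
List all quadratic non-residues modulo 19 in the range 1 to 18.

2 3 8 10 12 13 14 15 18

Square k = 1,…,9 (k and 19−k give the same square):
1²=1, 2²=4, 3²=9, 4²=16, 5²≡6, 6²≡17, 7²≡11, 8²≡7, 9²≡5 (mod 19).
The residues are {1, 4, 5, 6, 7, 9, 11, 16, 17}; the non-residues are the remaining 9 nonzero classes.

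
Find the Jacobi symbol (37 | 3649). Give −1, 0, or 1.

Reciprocity: 37 ≡ 1 and 3649 ≡ 1 (mod 4), so (37/3649) = +(3649/37).
Reduce top mod 37: now compute (23/37).
Reciprocity: 23 ≡ 3 and 37 ≡ 1 (mod 4), so (23/37) = +(37/23).
Reduce top mod 23: now compute (14/23).
Pull out 2: since 23 ≡ 7 (mod 8), (2/23) = +1.
Reciprocity: 7 ≡ 3 and 23 ≡ 3 (mod 4), so (7/23) = −(23/7).
Reduce top mod 7: now compute (2/7).
Pull out 2: since 7 ≡ 7 (mod 8), (2/7) = +1.
Reached (1/7) = 1. Collecting the sign flips along the way, the symbol is -1.

-1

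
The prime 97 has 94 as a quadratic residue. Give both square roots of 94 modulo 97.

26, 71

97 ≡ 1 (mod 4), so we find a root by search.
Trying successive values, 26² = 676 ≡ 94 (mod 97). The other root is 97 − 26 = 71.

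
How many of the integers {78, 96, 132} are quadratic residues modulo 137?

1

(78/137) = +1 → QR.
(96/137) = -1 → non-residue.
(132/137) = -1 → non-residue.
Total quadratic residues among the 3: 1.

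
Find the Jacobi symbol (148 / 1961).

0

Pull out 2^2: since 1961 ≡ 1 (mod 8), (2/1961) = +1, so (2/1961)^2 = +1.
Reciprocity: 37 ≡ 1 and 1961 ≡ 1 (mod 4), so (37/1961) = +(1961/37).
Reduce top mod 37: now compute (0/37).
Top reduces to 0: gcd > 1, so the symbol is 0.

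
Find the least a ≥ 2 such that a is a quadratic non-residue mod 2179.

(2/2179) = −1, so 2 is the smallest positive non-residue mod 2179.

2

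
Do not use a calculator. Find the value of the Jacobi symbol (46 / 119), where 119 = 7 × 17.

Pull out 2: since 119 ≡ 7 (mod 8), (2/119) = +1.
Reciprocity: 23 ≡ 3 and 119 ≡ 3 (mod 4), so (23/119) = −(119/23).
Reduce top mod 23: now compute (4/23).
Pull out 2^2: since 23 ≡ 7 (mod 8), (2/23) = +1, so (2/23)^2 = +1.
Reached (1/23) = 1. Collecting the sign flips along the way, the symbol is -1.

-1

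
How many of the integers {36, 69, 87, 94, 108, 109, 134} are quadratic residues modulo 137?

4

(36/137) = +1 → QR.
(69/137) = +1 → QR.
(87/137) = +1 → QR.
(94/137) = -1 → non-residue.
(108/137) = -1 → non-residue.
(109/137) = +1 → QR.
(134/137) = -1 → non-residue.
Total quadratic residues among the 7: 4.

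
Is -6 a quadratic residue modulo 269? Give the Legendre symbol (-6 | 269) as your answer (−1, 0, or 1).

1

First reduce: -6 ≡ 263 (mod 269).
Reciprocity: 263 ≡ 3 and 269 ≡ 1 (mod 4), so (263/269) = +(269/263).
Reduce top mod 263: now compute (6/263).
Pull out 2: since 263 ≡ 7 (mod 8), (2/263) = +1.
Reciprocity: 3 ≡ 3 and 263 ≡ 3 (mod 4), so (3/263) = −(263/3).
Reduce top mod 3: now compute (2/3).
Pull out 2: since 3 ≡ 3 (mod 8), (2/3) = -1.
Reached (1/3) = 1. Collecting the sign flips along the way, the symbol is +1.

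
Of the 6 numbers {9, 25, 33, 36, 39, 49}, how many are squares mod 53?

(9/53) = +1 → QR.
(25/53) = +1 → QR.
(33/53) = -1 → non-residue.
(36/53) = +1 → QR.
(39/53) = -1 → non-residue.
(49/53) = +1 → QR.
Total quadratic residues among the 6: 4.

4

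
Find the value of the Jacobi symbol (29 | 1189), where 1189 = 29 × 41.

0

Reciprocity: 29 ≡ 1 and 1189 ≡ 1 (mod 4), so (29/1189) = +(1189/29).
Reduce top mod 29: now compute (0/29).
Top reduces to 0: gcd > 1, so the symbol is 0.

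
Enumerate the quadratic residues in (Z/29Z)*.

Square k = 1,…,14 (k and 29−k give the same square):
1²=1, 2²=4, 3²=9, 4²=16, 5²=25, 6²≡7, 7²≡20, 8²≡6, 9²≡23, 10²≡13, 11²≡5, 12²≡28, 13²≡24, 14²≡22 (mod 29).
So the quadratic residues mod 29 are {1, 4, 5, 6, 7, 9, 13, 16, 20, 22, 23, 24, 25, 28}.

1, 4, 5, 6, 7, 9, 13, 16, 20, 22, 23, 24, 25, 28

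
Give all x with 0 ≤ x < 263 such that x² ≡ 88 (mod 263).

80, 183

Since 263 ≡ 3 (mod 4), a square root of 88 is 88^((263+1)/4) = 88^66 mod 263.
Repeated squaring: 88^2≡117, 88^4≡13, 88^8≡169, 88^16≡157, 88^32≡190, 88^64≡69 (mod 263).
88^66 = 88^(64+2) ≡ 183 (mod 263).
Check: 183² = 33489 ≡ 88 (mod 263). The two roots are 80 and 183.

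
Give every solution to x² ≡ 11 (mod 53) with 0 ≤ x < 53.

8, 45

53 ≡ 1 (mod 4), so we find a root by search.
Trying successive values, 8² = 64 ≡ 11 (mod 53). The other root is 53 − 8 = 45.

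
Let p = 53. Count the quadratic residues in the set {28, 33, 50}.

(28/53) = +1 → QR.
(33/53) = -1 → non-residue.
(50/53) = -1 → non-residue.
Total quadratic residues among the 3: 1.

1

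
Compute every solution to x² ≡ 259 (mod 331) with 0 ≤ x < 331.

119, 212

Since 331 ≡ 3 (mod 4), a square root of 259 is 259^((331+1)/4) = 259^83 mod 331.
Repeated squaring: 259^2≡219, 259^4≡297, 259^8≡163, 259^16≡89, 259^32≡308, 259^64≡198 (mod 331).
259^83 = 259^(64+16+2+1) ≡ 212 (mod 331).
Check: 212² = 44944 ≡ 259 (mod 331). The two roots are 119 and 212.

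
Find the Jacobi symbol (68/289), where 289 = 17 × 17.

Pull out 2^2: since 289 ≡ 1 (mod 8), (2/289) = +1, so (2/289)^2 = +1.
Reciprocity: 17 ≡ 1 and 289 ≡ 1 (mod 4), so (17/289) = +(289/17).
Reduce top mod 17: now compute (0/17).
Top reduces to 0: gcd > 1, so the symbol is 0.

0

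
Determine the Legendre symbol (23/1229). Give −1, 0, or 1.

Reciprocity: 23 ≡ 3 and 1229 ≡ 1 (mod 4), so (23/1229) = +(1229/23).
Reduce top mod 23: now compute (10/23).
Pull out 2: since 23 ≡ 7 (mod 8), (2/23) = +1.
Reciprocity: 5 ≡ 1 and 23 ≡ 3 (mod 4), so (5/23) = +(23/5).
Reduce top mod 5: now compute (3/5).
Reciprocity: 3 ≡ 3 and 5 ≡ 1 (mod 4), so (3/5) = +(5/3).
Reduce top mod 3: now compute (2/3).
Pull out 2: since 3 ≡ 3 (mod 8), (2/3) = -1.
Reached (1/3) = 1. Collecting the sign flips along the way, the symbol is -1.

-1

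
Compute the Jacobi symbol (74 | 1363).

Pull out 2: since 1363 ≡ 3 (mod 8), (2/1363) = -1.
Reciprocity: 37 ≡ 1 and 1363 ≡ 3 (mod 4), so (37/1363) = +(1363/37).
Reduce top mod 37: now compute (31/37).
Reciprocity: 31 ≡ 3 and 37 ≡ 1 (mod 4), so (31/37) = +(37/31).
Reduce top mod 31: now compute (6/31).
Pull out 2: since 31 ≡ 7 (mod 8), (2/31) = +1.
Reciprocity: 3 ≡ 3 and 31 ≡ 3 (mod 4), so (3/31) = −(31/3).
Reduce top mod 3: now compute (1/3).
Reached (1/3) = 1. Collecting the sign flips along the way, the symbol is +1.

1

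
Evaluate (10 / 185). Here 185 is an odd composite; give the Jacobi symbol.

Pull out 2: since 185 ≡ 1 (mod 8), (2/185) = +1.
Reciprocity: 5 ≡ 1 and 185 ≡ 1 (mod 4), so (5/185) = +(185/5).
Reduce top mod 5: now compute (0/5).
Top reduces to 0: gcd > 1, so the symbol is 0.

0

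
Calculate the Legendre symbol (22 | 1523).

Pull out 2: since 1523 ≡ 3 (mod 8), (2/1523) = -1.
Reciprocity: 11 ≡ 3 and 1523 ≡ 3 (mod 4), so (11/1523) = −(1523/11).
Reduce top mod 11: now compute (5/11).
Reciprocity: 5 ≡ 1 and 11 ≡ 3 (mod 4), so (5/11) = +(11/5).
Reduce top mod 5: now compute (1/5).
Reached (1/5) = 1. Collecting the sign flips along the way, the symbol is +1.

1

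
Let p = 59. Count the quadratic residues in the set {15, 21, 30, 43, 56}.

2

(15/59) = +1 → QR.
(21/59) = +1 → QR.
(30/59) = -1 → non-residue.
(43/59) = -1 → non-residue.
(56/59) = -1 → non-residue.
Total quadratic residues among the 5: 2.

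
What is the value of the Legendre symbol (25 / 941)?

Reciprocity: 25 ≡ 1 and 941 ≡ 1 (mod 4), so (25/941) = +(941/25).
Reduce top mod 25: now compute (16/25).
Pull out 2^4: since 25 ≡ 1 (mod 8), (2/25) = +1, so (2/25)^4 = +1.
Reached (1/25) = 1. Collecting the sign flips along the way, the symbol is +1.

1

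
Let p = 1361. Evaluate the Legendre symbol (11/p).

Reciprocity: 11 ≡ 3 and 1361 ≡ 1 (mod 4), so (11/1361) = +(1361/11).
Reduce top mod 11: now compute (8/11).
Pull out 2^3: since 11 ≡ 3 (mod 8), (2/11) = -1, so (2/11)^3 = -1.
Reached (1/11) = 1. Collecting the sign flips along the way, the symbol is -1.

-1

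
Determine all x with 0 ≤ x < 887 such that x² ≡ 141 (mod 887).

231, 656

Since 887 ≡ 3 (mod 4), a square root of 141 is 141^((887+1)/4) = 141^222 mod 887.
Repeated squaring: 141^2≡367, 141^4≡752, 141^8≡485, 141^16≡170, 141^32≡516, 141^64≡156, 141^128≡387 (mod 887).
141^222 = 141^(128+64+16+8+4+2) ≡ 231 (mod 887).
Check: 231² = 53361 ≡ 141 (mod 887). The two roots are 231 and 656.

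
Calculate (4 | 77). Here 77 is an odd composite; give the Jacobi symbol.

Pull out 2^2: since 77 ≡ 5 (mod 8), (2/77) = -1, so (2/77)^2 = +1.
Reached (1/77) = 1. Collecting the sign flips along the way, the symbol is +1.

1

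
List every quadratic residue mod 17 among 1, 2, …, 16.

1, 2, 4, 8, 9, 13, 15, 16

Square k = 1,…,8 (k and 17−k give the same square):
1²=1, 2²=4, 3²=9, 4²=16, 5²≡8, 6²≡2, 7²≡15, 8²≡13 (mod 17).
So the quadratic residues mod 17 are {1, 2, 4, 8, 9, 13, 15, 16}.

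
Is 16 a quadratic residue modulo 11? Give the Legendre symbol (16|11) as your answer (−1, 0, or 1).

1

First reduce: 16 ≡ 5 (mod 11).
Reciprocity: 5 ≡ 1 and 11 ≡ 3 (mod 4), so (5/11) = +(11/5).
Reduce top mod 5: now compute (1/5).
Reached (1/5) = 1. Collecting the sign flips along the way, the symbol is +1.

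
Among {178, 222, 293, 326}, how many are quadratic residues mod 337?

(178/337) = -1 → non-residue.
(222/337) = +1 → QR.
(293/337) = -1 → non-residue.
(326/337) = -1 → non-residue.
Total quadratic residues among the 4: 1.

1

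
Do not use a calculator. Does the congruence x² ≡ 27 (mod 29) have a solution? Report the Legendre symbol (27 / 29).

Reciprocity: 27 ≡ 3 and 29 ≡ 1 (mod 4), so (27/29) = +(29/27).
Reduce top mod 27: now compute (2/27).
Pull out 2: since 27 ≡ 3 (mod 8), (2/27) = -1.
Reached (1/27) = 1. Collecting the sign flips along the way, the symbol is -1.

-1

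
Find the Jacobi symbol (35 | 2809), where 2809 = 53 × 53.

1

Reciprocity: 35 ≡ 3 and 2809 ≡ 1 (mod 4), so (35/2809) = +(2809/35).
Reduce top mod 35: now compute (9/35).
Reciprocity: 9 ≡ 1 and 35 ≡ 3 (mod 4), so (9/35) = +(35/9).
Reduce top mod 9: now compute (8/9).
Pull out 2^3: since 9 ≡ 1 (mod 8), (2/9) = +1, so (2/9)^3 = +1.
Reached (1/9) = 1. Collecting the sign flips along the way, the symbol is +1.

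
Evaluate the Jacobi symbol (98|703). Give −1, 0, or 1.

1

Pull out 2: since 703 ≡ 7 (mod 8), (2/703) = +1.
Reciprocity: 49 ≡ 1 and 703 ≡ 3 (mod 4), so (49/703) = +(703/49).
Reduce top mod 49: now compute (17/49).
Reciprocity: 17 ≡ 1 and 49 ≡ 1 (mod 4), so (17/49) = +(49/17).
Reduce top mod 17: now compute (15/17).
Reciprocity: 15 ≡ 3 and 17 ≡ 1 (mod 4), so (15/17) = +(17/15).
Reduce top mod 15: now compute (2/15).
Pull out 2: since 15 ≡ 7 (mod 8), (2/15) = +1.
Reached (1/15) = 1. Collecting the sign flips along the way, the symbol is +1.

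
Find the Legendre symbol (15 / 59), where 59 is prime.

1

Euler's criterion: (15/59) ≡ 15^29 (mod 59).
15^2 ≡ 48 (mod 59)
15^4 ≡ 3 (mod 59)
15^8 ≡ 9 (mod 59)
15^16 ≡ 22 (mod 59)
15^29 = 15^(16+8+4+1) ≡ 1 (mod 59).
Result is 1, so (15/59) = 1.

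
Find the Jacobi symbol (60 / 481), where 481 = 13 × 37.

1

Pull out 2^2: since 481 ≡ 1 (mod 8), (2/481) = +1, so (2/481)^2 = +1.
Reciprocity: 15 ≡ 3 and 481 ≡ 1 (mod 4), so (15/481) = +(481/15).
Reduce top mod 15: now compute (1/15).
Reached (1/15) = 1. Collecting the sign flips along the way, the symbol is +1.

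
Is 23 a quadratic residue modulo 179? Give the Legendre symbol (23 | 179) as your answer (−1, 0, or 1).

Reciprocity: 23 ≡ 3 and 179 ≡ 3 (mod 4), so (23/179) = −(179/23).
Reduce top mod 23: now compute (18/23).
Pull out 2: since 23 ≡ 7 (mod 8), (2/23) = +1.
Reciprocity: 9 ≡ 1 and 23 ≡ 3 (mod 4), so (9/23) = +(23/9).
Reduce top mod 9: now compute (5/9).
Reciprocity: 5 ≡ 1 and 9 ≡ 1 (mod 4), so (5/9) = +(9/5).
Reduce top mod 5: now compute (4/5).
Pull out 2^2: since 5 ≡ 5 (mod 8), (2/5) = -1, so (2/5)^2 = +1.
Reached (1/5) = 1. Collecting the sign flips along the way, the symbol is -1.

-1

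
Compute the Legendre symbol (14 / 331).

Pull out 2: since 331 ≡ 3 (mod 8), (2/331) = -1.
Reciprocity: 7 ≡ 3 and 331 ≡ 3 (mod 4), so (7/331) = −(331/7).
Reduce top mod 7: now compute (2/7).
Pull out 2: since 7 ≡ 7 (mod 8), (2/7) = +1.
Reached (1/7) = 1. Collecting the sign flips along the way, the symbol is +1.

1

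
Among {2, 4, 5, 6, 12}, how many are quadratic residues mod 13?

2

(2/13) = -1 → non-residue.
(4/13) = +1 → QR.
(5/13) = -1 → non-residue.
(6/13) = -1 → non-residue.
(12/13) = +1 → QR.
Total quadratic residues among the 5: 2.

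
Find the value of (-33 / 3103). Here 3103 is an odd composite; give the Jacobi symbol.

-1

First reduce: -33 ≡ 3070 (mod 3103).
Pull out 2: since 3103 ≡ 7 (mod 8), (2/3103) = +1.
Reciprocity: 1535 ≡ 3 and 3103 ≡ 3 (mod 4), so (1535/3103) = −(3103/1535).
Reduce top mod 1535: now compute (33/1535).
Reciprocity: 33 ≡ 1 and 1535 ≡ 3 (mod 4), so (33/1535) = +(1535/33).
Reduce top mod 33: now compute (17/33).
Reciprocity: 17 ≡ 1 and 33 ≡ 1 (mod 4), so (17/33) = +(33/17).
Reduce top mod 17: now compute (16/17).
Pull out 2^4: since 17 ≡ 1 (mod 8), (2/17) = +1, so (2/17)^4 = +1.
Reached (1/17) = 1. Collecting the sign flips along the way, the symbol is -1.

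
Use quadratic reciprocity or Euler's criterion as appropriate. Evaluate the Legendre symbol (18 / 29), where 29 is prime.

Euler's criterion: (18/29) ≡ 18^14 (mod 29).
18^2 ≡ 5 (mod 29)
18^4 ≡ 25 (mod 29)
18^8 ≡ 16 (mod 29)
18^14 = 18^(8+4+2) ≡ 28 (mod 29).
Result is 28 ≡ −1, so (18/29) = −1.

-1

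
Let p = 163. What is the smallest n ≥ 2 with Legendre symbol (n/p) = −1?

2

(2/163) = −1, so 2 is the smallest positive non-residue mod 163.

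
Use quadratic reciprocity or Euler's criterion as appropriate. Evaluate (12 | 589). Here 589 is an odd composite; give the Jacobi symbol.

Pull out 2^2: since 589 ≡ 5 (mod 8), (2/589) = -1, so (2/589)^2 = +1.
Reciprocity: 3 ≡ 3 and 589 ≡ 1 (mod 4), so (3/589) = +(589/3).
Reduce top mod 3: now compute (1/3).
Reached (1/3) = 1. Collecting the sign flips along the way, the symbol is +1.

1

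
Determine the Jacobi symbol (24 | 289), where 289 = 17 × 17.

1

Pull out 2^3: since 289 ≡ 1 (mod 8), (2/289) = +1, so (2/289)^3 = +1.
Reciprocity: 3 ≡ 3 and 289 ≡ 1 (mod 4), so (3/289) = +(289/3).
Reduce top mod 3: now compute (1/3).
Reached (1/3) = 1. Collecting the sign flips along the way, the symbol is +1.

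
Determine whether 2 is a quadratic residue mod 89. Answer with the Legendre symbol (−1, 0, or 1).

1

Pull out 2: since 89 ≡ 1 (mod 8), (2/89) = +1.
Reached (1/89) = 1. Collecting the sign flips along the way, the symbol is +1.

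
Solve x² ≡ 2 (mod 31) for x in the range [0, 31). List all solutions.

Since 31 ≡ 3 (mod 4), a square root of 2 is 2^((31+1)/4) = 2^8 mod 31.
Repeated squaring: 2^2≡4, 2^4≡16, 2^8≡8 (mod 31).
2^8 = 2^(8) ≡ 8 (mod 31).
Check: 8² = 64 ≡ 2 (mod 31). The two roots are 8 and 23.

8, 23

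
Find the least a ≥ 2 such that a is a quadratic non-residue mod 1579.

2

(2/1579) = −1, so 2 is the smallest positive non-residue mod 1579.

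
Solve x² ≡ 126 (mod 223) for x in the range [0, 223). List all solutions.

55, 168

Since 223 ≡ 3 (mod 4), a square root of 126 is 126^((223+1)/4) = 126^56 mod 223.
Repeated squaring: 126^2≡43, 126^4≡65, 126^8≡211, 126^16≡144, 126^32≡220 (mod 223).
126^56 = 126^(32+16+8) ≡ 55 (mod 223).
Check: 55² = 3025 ≡ 126 (mod 223). The two roots are 55 and 168.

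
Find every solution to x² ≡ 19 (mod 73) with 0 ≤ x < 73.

26, 47

73 ≡ 1 (mod 4), so we find a root by search.
Trying successive values, 26² = 676 ≡ 19 (mod 73). The other root is 73 − 26 = 47.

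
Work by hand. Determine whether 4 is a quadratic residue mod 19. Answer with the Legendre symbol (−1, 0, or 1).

1

Euler's criterion: (4/19) ≡ 4^9 (mod 19).
4^2 ≡ 16 (mod 19)
4^4 ≡ 9 (mod 19)
4^8 ≡ 5 (mod 19)
4^9 = 4^(8+1) ≡ 1 (mod 19).
Result is 1, so (4/19) = 1.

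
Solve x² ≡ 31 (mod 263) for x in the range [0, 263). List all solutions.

Since 263 ≡ 3 (mod 4), a square root of 31 is 31^((263+1)/4) = 31^66 mod 263.
Repeated squaring: 31^2≡172, 31^4≡128, 31^8≡78, 31^16≡35, 31^32≡173, 31^64≡210 (mod 263).
31^66 = 31^(64+2) ≡ 89 (mod 263).
Check: 89² = 7921 ≡ 31 (mod 263). The two roots are 89 and 174.

89, 174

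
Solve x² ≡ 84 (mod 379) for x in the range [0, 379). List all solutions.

Since 379 ≡ 3 (mod 4), a square root of 84 is 84^((379+1)/4) = 84^95 mod 379.
Repeated squaring: 84^2≡234, 84^4≡180, 84^8≡185, 84^16≡115, 84^32≡339, 84^64≡84 (mod 379).
84^95 = 84^(64+16+8+4+2+1) ≡ 339 (mod 379).
Check: 339² = 114921 ≡ 84 (mod 379). The two roots are 40 and 339.

40, 339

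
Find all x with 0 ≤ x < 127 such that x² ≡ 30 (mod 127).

Since 127 ≡ 3 (mod 4), a square root of 30 is 30^((127+1)/4) = 30^32 mod 127.
Repeated squaring: 30^2≡11, 30^4≡121, 30^8≡36, 30^16≡26, 30^32≡41 (mod 127).
30^32 = 30^(32) ≡ 41 (mod 127).
Check: 41² = 1681 ≡ 30 (mod 127). The two roots are 41 and 86.

41, 86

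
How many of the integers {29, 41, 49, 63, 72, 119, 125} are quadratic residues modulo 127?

3

(29/127) = -1 → non-residue.
(41/127) = +1 → QR.
(49/127) = +1 → QR.
(63/127) = -1 → non-residue.
(72/127) = +1 → QR.
(119/127) = -1 → non-residue.
(125/127) = -1 → non-residue.
Total quadratic residues among the 7: 3.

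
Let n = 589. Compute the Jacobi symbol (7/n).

1

Reciprocity: 7 ≡ 3 and 589 ≡ 1 (mod 4), so (7/589) = +(589/7).
Reduce top mod 7: now compute (1/7).
Reached (1/7) = 1. Collecting the sign flips along the way, the symbol is +1.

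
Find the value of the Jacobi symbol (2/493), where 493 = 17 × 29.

Pull out 2: since 493 ≡ 5 (mod 8), (2/493) = -1.
Reached (1/493) = 1. Collecting the sign flips along the way, the symbol is -1.

-1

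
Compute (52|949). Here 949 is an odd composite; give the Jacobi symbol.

Pull out 2^2: since 949 ≡ 5 (mod 8), (2/949) = -1, so (2/949)^2 = +1.
Reciprocity: 13 ≡ 1 and 949 ≡ 1 (mod 4), so (13/949) = +(949/13).
Reduce top mod 13: now compute (0/13).
Top reduces to 0: gcd > 1, so the symbol is 0.

0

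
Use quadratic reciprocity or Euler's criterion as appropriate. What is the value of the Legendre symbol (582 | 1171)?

-1

Pull out 2: since 1171 ≡ 3 (mod 8), (2/1171) = -1.
Reciprocity: 291 ≡ 3 and 1171 ≡ 3 (mod 4), so (291/1171) = −(1171/291).
Reduce top mod 291: now compute (7/291).
Reciprocity: 7 ≡ 3 and 291 ≡ 3 (mod 4), so (7/291) = −(291/7).
Reduce top mod 7: now compute (4/7).
Pull out 2^2: since 7 ≡ 7 (mod 8), (2/7) = +1, so (2/7)^2 = +1.
Reached (1/7) = 1. Collecting the sign flips along the way, the symbol is -1.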